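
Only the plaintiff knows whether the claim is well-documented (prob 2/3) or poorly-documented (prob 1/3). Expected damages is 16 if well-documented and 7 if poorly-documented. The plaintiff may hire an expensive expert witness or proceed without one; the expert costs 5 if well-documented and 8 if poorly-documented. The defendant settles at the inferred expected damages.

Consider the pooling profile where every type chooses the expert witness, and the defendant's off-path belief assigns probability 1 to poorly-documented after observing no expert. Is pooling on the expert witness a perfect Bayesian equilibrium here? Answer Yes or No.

No

On path, the defendant holds the prior and pays 2/3·16 + 1/3·7 = 13. Off path (no expert), believing poorly-documented, it pays 7.
well-documented: the expert witness nets 13 − 5 = 8; no expert nets 7. well-documented stays.
poorly-documented: the expert witness nets 13 − 8 = 5; no expert nets 7. poorly-documented would deviate.
A type deviates, so pooling fails.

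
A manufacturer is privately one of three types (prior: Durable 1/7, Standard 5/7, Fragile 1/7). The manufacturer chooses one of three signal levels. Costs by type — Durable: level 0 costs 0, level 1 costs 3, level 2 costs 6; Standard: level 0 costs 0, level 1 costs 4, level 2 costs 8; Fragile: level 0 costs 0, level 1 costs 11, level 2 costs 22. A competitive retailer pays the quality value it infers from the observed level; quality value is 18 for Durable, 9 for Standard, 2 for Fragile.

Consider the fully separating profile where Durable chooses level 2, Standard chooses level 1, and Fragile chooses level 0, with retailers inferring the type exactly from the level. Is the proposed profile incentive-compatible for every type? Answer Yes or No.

Separating prices: level 2 → 18, level 1 → 9, level 0 → 2.
Durable (assigned level 2): level 0: 2 − 0 = 2; level 1: 9 − 3 = 6; level 2: 18 − 6 = 12. Durable stays.
Standard (assigned level 1): level 0: 2 − 0 = 2; level 1: 9 − 4 = 5; level 2: 18 − 8 = 10. Standard prefers level 2.
Fragile (assigned level 0): level 0: 2 − 0 = 2; level 1: 9 − 11 = -2; level 2: 18 − 22 = -4. Fragile stays.
At least one type deviates; the separating profile fails.

No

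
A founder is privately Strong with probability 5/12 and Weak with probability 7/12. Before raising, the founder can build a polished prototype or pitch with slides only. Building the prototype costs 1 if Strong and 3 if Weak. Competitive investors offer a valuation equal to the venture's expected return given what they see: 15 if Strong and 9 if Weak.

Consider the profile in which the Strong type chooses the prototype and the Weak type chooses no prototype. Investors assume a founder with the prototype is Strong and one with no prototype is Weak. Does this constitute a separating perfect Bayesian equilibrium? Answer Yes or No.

No

Under these beliefs, the prototype earns valuation 15 and no prototype earns valuation 9.
Strong: the prototype nets 15 − 1 = 14; no prototype nets 9. Strong prefers the prototype.
Weak: the prototype nets 15 − 3 = 12; no prototype nets 9. Weak would deviate to the prototype.
Weak has a profitable deviation, so the profile is not an equilibrium.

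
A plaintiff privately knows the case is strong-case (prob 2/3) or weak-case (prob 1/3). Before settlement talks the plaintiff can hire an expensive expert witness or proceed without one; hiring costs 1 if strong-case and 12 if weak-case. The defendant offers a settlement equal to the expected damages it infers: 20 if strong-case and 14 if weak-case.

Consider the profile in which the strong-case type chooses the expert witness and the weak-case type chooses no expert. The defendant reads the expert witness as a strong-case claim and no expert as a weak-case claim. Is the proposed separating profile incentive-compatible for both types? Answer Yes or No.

Under these beliefs, the expert witness earns settlement 20 and no expert earns settlement 14.
strong-case: the expert witness nets 20 − 1 = 19; no expert nets 14. strong-case prefers the expert witness.
weak-case: the expert witness nets 20 − 12 = 8; no expert nets 14. weak-case prefers no expert.
Neither type deviates, so the separating profile is an equilibrium.

Yes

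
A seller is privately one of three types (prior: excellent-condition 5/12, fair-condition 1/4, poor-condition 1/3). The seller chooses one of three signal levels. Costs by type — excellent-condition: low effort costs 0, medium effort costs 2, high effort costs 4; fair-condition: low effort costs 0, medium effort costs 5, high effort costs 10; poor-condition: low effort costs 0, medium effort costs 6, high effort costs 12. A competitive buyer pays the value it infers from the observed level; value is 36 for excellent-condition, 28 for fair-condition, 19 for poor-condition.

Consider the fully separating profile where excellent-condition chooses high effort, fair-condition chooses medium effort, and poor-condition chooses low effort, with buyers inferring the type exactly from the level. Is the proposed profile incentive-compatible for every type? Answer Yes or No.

No

Separating prices: high effort → 36, medium effort → 28, low effort → 19.
excellent-condition (assigned high effort): low effort: 19 − 0 = 19; medium effort: 28 − 2 = 26; high effort: 36 − 4 = 32. excellent-condition stays.
fair-condition (assigned medium effort): low effort: 19 − 0 = 19; medium effort: 28 − 5 = 23; high effort: 36 − 10 = 26. fair-condition prefers high effort.
poor-condition (assigned low effort): low effort: 19 − 0 = 19; medium effort: 28 − 6 = 22; high effort: 36 − 12 = 24. poor-condition prefers high effort.
At least one type deviates; the separating profile fails.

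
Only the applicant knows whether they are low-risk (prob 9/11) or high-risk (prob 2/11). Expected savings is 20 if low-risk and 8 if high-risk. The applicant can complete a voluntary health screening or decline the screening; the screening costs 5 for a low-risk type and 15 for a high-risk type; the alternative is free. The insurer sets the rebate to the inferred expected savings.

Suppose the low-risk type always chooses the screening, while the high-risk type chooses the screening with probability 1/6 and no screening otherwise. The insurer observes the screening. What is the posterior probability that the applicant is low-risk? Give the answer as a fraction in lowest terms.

27/28

P(the screening) = (9/11)·1 + (2/11)·(1/6) = 28/33.
By Bayes' rule, P(low-risk | the screening) = (9/11) / (28/33) = 27/28.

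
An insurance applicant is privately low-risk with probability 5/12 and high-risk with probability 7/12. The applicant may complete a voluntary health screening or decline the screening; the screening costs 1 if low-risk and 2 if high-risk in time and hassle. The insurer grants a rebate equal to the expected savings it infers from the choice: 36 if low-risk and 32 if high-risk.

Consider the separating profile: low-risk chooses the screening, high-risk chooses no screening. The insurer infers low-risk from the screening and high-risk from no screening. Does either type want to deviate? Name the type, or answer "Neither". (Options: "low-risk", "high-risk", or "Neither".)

The screening pays 36; no screening pays 32.
low-risk: assigned the screening, nets 36 − 1 = 35; deviating to no screening nets 32.
high-risk: assigned no screening, nets 32; deviating to the screening nets 36 − 2 = 34.
The high-risk type gains 2 by deviating.

high-risk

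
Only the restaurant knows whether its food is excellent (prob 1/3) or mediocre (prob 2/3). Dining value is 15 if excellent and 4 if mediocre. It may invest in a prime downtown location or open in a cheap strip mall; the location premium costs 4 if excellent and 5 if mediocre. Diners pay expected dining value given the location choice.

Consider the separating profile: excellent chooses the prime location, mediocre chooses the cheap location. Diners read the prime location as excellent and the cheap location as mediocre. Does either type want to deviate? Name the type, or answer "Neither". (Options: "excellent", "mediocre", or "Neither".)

The prime location pays 15; the cheap location pays 4.
excellent: assigned the prime location, nets 15 − 4 = 11; deviating to the cheap location nets 4.
mediocre: assigned the cheap location, nets 4; deviating to the prime location nets 15 − 5 = 10.
The mediocre type gains 6 by deviating.

mediocre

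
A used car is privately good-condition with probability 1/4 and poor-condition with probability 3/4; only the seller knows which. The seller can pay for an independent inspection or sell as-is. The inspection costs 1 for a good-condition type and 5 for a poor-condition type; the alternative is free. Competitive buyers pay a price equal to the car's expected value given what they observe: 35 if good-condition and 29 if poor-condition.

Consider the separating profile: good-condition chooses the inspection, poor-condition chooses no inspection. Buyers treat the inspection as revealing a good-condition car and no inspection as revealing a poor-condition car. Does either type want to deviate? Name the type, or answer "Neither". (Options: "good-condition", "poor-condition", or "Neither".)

poor-condition

The inspection pays 35; no inspection pays 29.
good-condition: assigned the inspection, nets 35 − 1 = 34; deviating to no inspection nets 29.
poor-condition: assigned no inspection, nets 29; deviating to the inspection nets 35 − 5 = 30.
The poor-condition type gains 1 by deviating.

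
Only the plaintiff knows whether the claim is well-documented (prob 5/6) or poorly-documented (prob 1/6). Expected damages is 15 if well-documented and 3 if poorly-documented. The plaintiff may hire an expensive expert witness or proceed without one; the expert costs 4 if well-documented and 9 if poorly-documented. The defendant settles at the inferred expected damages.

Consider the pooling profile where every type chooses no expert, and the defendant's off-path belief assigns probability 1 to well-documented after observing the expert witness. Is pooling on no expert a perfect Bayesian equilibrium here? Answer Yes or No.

Yes

On path, the defendant holds the prior and pays 5/6·15 + 1/6·3 = 13. Off path (the expert witness), believing well-documented, it pays 15.
well-documented: no expert nets 13; the expert witness nets 15 − 4 = 11. well-documented stays.
poorly-documented: no expert nets 13; the expert witness nets 15 − 9 = 6. poorly-documented stays.
No type deviates, so pooling is sustained.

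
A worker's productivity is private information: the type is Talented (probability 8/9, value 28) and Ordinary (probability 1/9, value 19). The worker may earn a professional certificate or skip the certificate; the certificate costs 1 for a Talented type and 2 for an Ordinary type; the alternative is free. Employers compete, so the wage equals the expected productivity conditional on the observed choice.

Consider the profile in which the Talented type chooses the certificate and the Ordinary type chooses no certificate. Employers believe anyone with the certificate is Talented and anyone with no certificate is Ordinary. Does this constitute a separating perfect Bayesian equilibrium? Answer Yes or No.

Under these beliefs, the certificate earns wage 28 and no certificate earns wage 19.
Talented: the certificate nets 28 − 1 = 27; no certificate nets 19. Talented prefers the certificate.
Ordinary: the certificate nets 28 − 2 = 26; no certificate nets 19. Ordinary would deviate to the certificate.
Ordinary has a profitable deviation, so the profile is not an equilibrium.

No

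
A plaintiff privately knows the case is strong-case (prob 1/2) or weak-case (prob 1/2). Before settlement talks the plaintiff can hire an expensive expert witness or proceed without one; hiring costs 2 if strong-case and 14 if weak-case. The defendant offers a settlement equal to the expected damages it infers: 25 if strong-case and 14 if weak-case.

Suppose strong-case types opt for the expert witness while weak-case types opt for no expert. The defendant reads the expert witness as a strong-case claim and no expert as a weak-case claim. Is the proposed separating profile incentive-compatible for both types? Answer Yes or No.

Yes

Under these beliefs, the expert witness earns settlement 25 and no expert earns settlement 14.
strong-case: the expert witness nets 25 − 2 = 23; no expert nets 14. strong-case prefers the expert witness.
weak-case: the expert witness nets 25 − 14 = 11; no expert nets 14. weak-case prefers no expert.
Neither type deviates, so the separating profile is an equilibrium.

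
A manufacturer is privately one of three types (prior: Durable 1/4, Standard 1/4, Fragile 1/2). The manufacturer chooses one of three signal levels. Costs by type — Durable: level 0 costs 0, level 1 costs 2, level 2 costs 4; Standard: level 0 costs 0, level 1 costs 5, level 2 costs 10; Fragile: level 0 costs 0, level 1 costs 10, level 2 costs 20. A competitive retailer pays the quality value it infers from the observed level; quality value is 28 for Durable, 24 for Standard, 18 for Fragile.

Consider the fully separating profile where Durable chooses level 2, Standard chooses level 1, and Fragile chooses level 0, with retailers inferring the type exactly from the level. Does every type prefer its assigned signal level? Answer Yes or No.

Separating prices: level 2 → 28, level 1 → 24, level 0 → 18.
Durable (assigned level 2): level 0: 18 − 0 = 18; level 1: 24 − 2 = 22; level 2: 28 − 4 = 24. Durable stays.
Standard (assigned level 1): level 0: 18 − 0 = 18; level 1: 24 − 5 = 19; level 2: 28 − 10 = 18. Standard stays.
Fragile (assigned level 0): level 0: 18 − 0 = 18; level 1: 24 − 10 = 14; level 2: 28 − 20 = 8. Fragile stays.
Every type prefers its assigned level; separation holds.

Yes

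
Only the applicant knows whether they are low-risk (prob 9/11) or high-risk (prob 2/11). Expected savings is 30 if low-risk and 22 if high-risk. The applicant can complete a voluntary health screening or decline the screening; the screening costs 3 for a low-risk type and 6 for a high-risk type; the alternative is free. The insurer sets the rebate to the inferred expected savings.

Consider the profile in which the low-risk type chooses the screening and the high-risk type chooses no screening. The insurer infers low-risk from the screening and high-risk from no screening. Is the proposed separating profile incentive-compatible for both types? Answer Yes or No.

Under these beliefs, the screening earns rebate 30 and no screening earns rebate 22.
low-risk: the screening nets 30 − 3 = 27; no screening nets 22. low-risk prefers the screening.
high-risk: the screening nets 30 − 6 = 24; no screening nets 22. high-risk would deviate to the screening.
high-risk has a profitable deviation, so the profile is not an equilibrium.

No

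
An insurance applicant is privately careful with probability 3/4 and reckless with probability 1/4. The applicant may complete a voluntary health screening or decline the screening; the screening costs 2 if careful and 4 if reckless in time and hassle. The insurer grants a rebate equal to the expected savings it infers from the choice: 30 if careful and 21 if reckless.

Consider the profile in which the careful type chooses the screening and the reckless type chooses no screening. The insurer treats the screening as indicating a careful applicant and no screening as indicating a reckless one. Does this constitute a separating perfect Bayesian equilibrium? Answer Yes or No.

Under these beliefs, the screening earns rebate 30 and no screening earns rebate 21.
careful: the screening nets 30 − 2 = 28; no screening nets 21. careful prefers the screening.
reckless: the screening nets 30 − 4 = 26; no screening nets 21. reckless would deviate to the screening.
reckless has a profitable deviation, so the profile is not an equilibrium.

No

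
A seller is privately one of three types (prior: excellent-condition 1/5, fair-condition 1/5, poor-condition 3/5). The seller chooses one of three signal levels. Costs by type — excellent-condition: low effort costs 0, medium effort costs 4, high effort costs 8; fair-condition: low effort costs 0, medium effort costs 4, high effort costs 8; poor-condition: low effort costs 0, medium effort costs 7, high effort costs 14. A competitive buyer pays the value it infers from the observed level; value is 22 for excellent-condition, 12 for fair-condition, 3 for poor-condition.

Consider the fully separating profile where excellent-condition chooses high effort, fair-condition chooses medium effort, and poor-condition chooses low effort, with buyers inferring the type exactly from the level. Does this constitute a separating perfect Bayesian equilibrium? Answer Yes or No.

Separating prices: high effort → 22, medium effort → 12, low effort → 3.
excellent-condition (assigned high effort): low effort: 3 − 0 = 3; medium effort: 12 − 4 = 8; high effort: 22 − 8 = 14. excellent-condition stays.
fair-condition (assigned medium effort): low effort: 3 − 0 = 3; medium effort: 12 − 4 = 8; high effort: 22 − 8 = 14. fair-condition prefers high effort.
poor-condition (assigned low effort): low effort: 3 − 0 = 3; medium effort: 12 − 7 = 5; high effort: 22 − 14 = 8. poor-condition prefers high effort.
At least one type deviates; the separating profile fails.

No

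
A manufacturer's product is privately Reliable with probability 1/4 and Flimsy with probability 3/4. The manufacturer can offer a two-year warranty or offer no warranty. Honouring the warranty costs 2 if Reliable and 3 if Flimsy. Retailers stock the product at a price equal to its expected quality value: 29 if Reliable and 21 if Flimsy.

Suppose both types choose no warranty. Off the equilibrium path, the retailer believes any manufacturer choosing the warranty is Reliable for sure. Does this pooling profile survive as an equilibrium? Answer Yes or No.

No

On path, the retailer holds the prior and pays 1/4·29 + 3/4·21 = 23. Off path (the warranty), believing Reliable, it pays 29.
Reliable: no warranty nets 23; the warranty nets 29 − 2 = 27. Reliable would deviate.
Flimsy: no warranty nets 23; the warranty nets 29 − 3 = 26. Flimsy would deviate.
A type deviates, so pooling fails.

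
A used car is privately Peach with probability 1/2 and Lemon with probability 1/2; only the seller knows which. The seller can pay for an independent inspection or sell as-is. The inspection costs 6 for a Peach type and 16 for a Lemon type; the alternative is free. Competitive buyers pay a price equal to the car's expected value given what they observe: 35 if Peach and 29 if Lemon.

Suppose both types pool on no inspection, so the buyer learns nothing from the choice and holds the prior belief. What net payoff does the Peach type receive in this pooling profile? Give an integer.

Pooled price = 1/2·35 + 1/2·29 = 32.
Peach pays no cost for no inspection, so net payoff = 32.

32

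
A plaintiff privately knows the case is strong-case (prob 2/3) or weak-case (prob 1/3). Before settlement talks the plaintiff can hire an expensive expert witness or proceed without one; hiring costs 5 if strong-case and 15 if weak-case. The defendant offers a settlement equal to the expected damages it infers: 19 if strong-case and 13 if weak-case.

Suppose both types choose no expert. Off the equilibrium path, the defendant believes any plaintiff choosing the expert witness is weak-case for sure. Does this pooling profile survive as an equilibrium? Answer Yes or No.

On path, the defendant holds the prior and pays 2/3·19 + 1/3·13 = 17. Off path (the expert witness), believing weak-case, it pays 13.
strong-case: no expert nets 17; the expert witness nets 13 − 5 = 8. strong-case stays.
weak-case: no expert nets 17; the expert witness nets 13 − 15 = -2. weak-case stays.
No type deviates, so pooling is sustained.

Yes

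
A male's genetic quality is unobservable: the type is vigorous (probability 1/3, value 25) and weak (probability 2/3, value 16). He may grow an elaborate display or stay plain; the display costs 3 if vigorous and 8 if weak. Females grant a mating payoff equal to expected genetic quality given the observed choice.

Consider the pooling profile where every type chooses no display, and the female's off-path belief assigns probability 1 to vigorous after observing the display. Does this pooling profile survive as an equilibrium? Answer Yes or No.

On path, the female holds the prior and pays 1/3·25 + 2/3·16 = 19. Off path (the display), believing vigorous, it pays 25.
vigorous: no display nets 19; the display nets 25 − 3 = 22. vigorous would deviate.
weak: no display nets 19; the display nets 25 − 8 = 17. weak stays.
A type deviates, so pooling fails.

No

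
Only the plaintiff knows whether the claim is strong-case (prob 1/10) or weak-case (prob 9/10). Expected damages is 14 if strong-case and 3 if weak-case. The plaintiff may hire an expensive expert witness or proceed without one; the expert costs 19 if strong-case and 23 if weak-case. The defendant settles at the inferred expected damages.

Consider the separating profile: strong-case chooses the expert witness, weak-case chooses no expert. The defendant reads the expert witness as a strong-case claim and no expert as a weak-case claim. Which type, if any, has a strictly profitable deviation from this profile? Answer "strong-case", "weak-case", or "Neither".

The expert witness pays 14; no expert pays 3.
strong-case: assigned the expert witness, nets 14 − 19 = -5; deviating to no expert nets 3.
weak-case: assigned no expert, nets 3; deviating to the expert witness nets 14 − 23 = -9.
The strong-case type gains 8 by deviating.

strong-case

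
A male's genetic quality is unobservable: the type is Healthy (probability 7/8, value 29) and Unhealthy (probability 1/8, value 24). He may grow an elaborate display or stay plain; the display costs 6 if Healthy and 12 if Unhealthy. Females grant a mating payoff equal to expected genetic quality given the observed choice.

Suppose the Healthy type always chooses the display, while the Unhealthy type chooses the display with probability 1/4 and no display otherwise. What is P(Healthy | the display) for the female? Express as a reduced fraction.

P(the display) = (7/8)·1 + (1/8)·(1/4) = 29/32.
By Bayes' rule, P(Healthy | the display) = (7/8) / (29/32) = 28/29.

28/29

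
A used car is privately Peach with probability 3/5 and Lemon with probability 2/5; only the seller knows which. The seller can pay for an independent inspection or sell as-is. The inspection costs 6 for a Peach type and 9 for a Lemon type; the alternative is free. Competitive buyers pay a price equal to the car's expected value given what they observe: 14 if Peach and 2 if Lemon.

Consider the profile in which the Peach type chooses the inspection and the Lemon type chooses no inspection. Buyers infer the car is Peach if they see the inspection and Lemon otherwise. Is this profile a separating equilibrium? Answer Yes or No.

Under these beliefs, the inspection earns price 14 and no inspection earns price 2.
Peach: the inspection nets 14 − 6 = 8; no inspection nets 2. Peach prefers the inspection.
Lemon: the inspection nets 14 − 9 = 5; no inspection nets 2. Lemon would deviate to the inspection.
Lemon has a profitable deviation, so the profile is not an equilibrium.

No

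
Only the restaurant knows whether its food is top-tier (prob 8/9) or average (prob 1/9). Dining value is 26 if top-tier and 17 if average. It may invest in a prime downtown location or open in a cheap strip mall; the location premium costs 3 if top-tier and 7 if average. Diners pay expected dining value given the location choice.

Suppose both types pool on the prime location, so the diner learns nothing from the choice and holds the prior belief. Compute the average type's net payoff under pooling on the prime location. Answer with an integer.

Pooled price premium = 8/9·26 + 1/9·17 = 25.
average pays cost 7 for the prime location, so net payoff = 25 − 7 = 18.

18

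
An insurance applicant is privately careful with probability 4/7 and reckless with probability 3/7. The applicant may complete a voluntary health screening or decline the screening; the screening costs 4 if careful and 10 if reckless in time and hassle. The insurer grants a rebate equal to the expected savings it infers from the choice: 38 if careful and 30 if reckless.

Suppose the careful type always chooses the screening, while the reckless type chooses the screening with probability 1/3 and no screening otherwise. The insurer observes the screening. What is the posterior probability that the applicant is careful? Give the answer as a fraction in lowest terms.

4/5

P(the screening) = (4/7)·1 + (3/7)·(1/3) = 5/7.
By Bayes' rule, P(careful | the screening) = (4/7) / (5/7) = 4/5.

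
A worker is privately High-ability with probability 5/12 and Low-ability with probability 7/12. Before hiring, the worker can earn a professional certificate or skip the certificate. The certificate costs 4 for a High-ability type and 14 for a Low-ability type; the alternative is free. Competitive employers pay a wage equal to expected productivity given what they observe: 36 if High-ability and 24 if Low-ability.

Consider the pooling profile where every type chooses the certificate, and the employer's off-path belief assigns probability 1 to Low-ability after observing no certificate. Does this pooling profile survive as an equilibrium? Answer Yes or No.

No

On path, the employer holds the prior and pays 5/12·36 + 7/12·24 = 29. Off path (no certificate), believing Low-ability, it pays 24.
High-ability: the certificate nets 29 − 4 = 25; no certificate nets 24. High-ability stays.
Low-ability: the certificate nets 29 − 14 = 15; no certificate nets 24. Low-ability would deviate.
A type deviates, so pooling fails.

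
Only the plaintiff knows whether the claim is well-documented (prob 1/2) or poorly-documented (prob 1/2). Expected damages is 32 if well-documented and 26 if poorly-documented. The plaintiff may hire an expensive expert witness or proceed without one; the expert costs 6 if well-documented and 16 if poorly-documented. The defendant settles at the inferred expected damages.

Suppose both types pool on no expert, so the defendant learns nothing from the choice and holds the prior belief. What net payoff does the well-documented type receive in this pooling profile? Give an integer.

29

Pooled settlement = 1/2·32 + 1/2·26 = 29.
well-documented pays no cost for no expert, so net payoff = 29.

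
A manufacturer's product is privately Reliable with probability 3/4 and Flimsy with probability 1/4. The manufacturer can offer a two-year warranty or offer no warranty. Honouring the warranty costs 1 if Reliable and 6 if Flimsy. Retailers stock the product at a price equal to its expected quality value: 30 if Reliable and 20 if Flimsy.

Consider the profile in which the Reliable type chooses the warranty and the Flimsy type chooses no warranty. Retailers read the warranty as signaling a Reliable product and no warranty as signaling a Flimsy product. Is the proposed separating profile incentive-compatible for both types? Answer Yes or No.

No

Under these beliefs, the warranty earns price 30 and no warranty earns price 20.
Reliable: the warranty nets 30 − 1 = 29; no warranty nets 20. Reliable prefers the warranty.
Flimsy: the warranty nets 30 − 6 = 24; no warranty nets 20. Flimsy would deviate to the warranty.
Flimsy has a profitable deviation, so the profile is not an equilibrium.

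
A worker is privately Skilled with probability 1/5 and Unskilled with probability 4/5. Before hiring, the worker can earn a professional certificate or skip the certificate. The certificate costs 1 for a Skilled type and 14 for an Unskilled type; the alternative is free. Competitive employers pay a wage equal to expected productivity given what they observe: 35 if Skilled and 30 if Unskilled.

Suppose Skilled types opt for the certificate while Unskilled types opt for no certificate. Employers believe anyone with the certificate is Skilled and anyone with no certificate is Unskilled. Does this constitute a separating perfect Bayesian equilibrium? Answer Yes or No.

Under these beliefs, the certificate earns wage 35 and no certificate earns wage 30.
Skilled: the certificate nets 35 − 1 = 34; no certificate nets 30. Skilled prefers the certificate.
Unskilled: the certificate nets 35 − 14 = 21; no certificate nets 30. Unskilled prefers no certificate.
Neither type deviates, so the separating profile is an equilibrium.

Yes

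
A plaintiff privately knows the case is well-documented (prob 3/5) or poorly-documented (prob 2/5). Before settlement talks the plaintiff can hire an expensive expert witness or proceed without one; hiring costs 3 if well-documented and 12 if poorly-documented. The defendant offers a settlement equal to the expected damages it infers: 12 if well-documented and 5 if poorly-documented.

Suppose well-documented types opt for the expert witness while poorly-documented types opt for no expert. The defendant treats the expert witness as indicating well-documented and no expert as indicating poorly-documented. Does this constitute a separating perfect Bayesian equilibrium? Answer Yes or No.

Under these beliefs, the expert witness earns settlement 12 and no expert earns settlement 5.
well-documented: the expert witness nets 12 − 3 = 9; no expert nets 5. well-documented prefers the expert witness.
poorly-documented: the expert witness nets 12 − 12 = 0; no expert nets 5. poorly-documented prefers no expert.
Neither type deviates, so the separating profile is an equilibrium.

Yes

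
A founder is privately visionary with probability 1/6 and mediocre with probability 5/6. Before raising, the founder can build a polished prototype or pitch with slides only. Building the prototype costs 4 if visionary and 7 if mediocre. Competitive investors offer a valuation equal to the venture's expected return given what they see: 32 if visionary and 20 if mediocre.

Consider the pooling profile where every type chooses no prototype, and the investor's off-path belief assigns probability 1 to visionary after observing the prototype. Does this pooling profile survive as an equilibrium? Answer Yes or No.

On path, the investor holds the prior and pays 1/6·32 + 5/6·20 = 22. Off path (the prototype), believing visionary, it pays 32.
visionary: no prototype nets 22; the prototype nets 32 − 4 = 28. visionary would deviate.
mediocre: no prototype nets 22; the prototype nets 32 − 7 = 25. mediocre would deviate.
A type deviates, so pooling fails.

No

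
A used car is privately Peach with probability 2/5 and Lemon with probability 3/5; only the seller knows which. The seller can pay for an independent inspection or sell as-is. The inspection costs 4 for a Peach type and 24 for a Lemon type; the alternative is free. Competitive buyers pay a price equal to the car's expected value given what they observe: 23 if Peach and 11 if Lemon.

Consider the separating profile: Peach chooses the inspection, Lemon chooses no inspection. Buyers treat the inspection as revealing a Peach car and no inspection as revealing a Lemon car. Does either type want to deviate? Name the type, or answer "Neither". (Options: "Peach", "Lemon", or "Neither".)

The inspection pays 23; no inspection pays 11.
Peach: assigned the inspection, nets 23 − 4 = 19; deviating to no inspection nets 11.
Lemon: assigned no inspection, nets 11; deviating to the inspection nets 23 − 24 = -1.
Both types strictly prefer their assigned action; no profitable deviation.

Neither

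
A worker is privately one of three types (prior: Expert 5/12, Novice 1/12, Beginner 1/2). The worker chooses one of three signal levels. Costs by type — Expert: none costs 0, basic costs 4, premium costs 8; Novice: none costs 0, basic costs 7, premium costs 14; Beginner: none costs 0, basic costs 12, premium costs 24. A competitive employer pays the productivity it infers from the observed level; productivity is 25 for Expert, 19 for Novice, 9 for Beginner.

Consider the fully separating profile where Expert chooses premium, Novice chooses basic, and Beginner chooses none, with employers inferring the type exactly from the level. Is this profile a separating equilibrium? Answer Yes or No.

Separating wages: premium → 25, basic → 19, none → 9.
Expert (assigned premium): none: 9 − 0 = 9; basic: 19 − 4 = 15; premium: 25 − 8 = 17. Expert stays.
Novice (assigned basic): none: 9 − 0 = 9; basic: 19 − 7 = 12; premium: 25 − 14 = 11. Novice stays.
Beginner (assigned none): none: 9 − 0 = 9; basic: 19 − 12 = 7; premium: 25 − 24 = 1. Beginner stays.
Every type prefers its assigned level; separation holds.

Yes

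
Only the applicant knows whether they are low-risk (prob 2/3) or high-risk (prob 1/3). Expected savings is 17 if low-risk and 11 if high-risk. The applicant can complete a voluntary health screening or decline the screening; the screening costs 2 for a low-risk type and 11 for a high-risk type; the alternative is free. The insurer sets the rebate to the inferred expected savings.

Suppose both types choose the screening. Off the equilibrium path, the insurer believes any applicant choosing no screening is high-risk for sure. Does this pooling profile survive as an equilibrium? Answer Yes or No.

On path, the insurer holds the prior and pays 2/3·17 + 1/3·11 = 15. Off path (no screening), believing high-risk, it pays 11.
low-risk: the screening nets 15 − 2 = 13; no screening nets 11. low-risk stays.
high-risk: the screening nets 15 − 11 = 4; no screening nets 11. high-risk would deviate.
A type deviates, so pooling fails.

No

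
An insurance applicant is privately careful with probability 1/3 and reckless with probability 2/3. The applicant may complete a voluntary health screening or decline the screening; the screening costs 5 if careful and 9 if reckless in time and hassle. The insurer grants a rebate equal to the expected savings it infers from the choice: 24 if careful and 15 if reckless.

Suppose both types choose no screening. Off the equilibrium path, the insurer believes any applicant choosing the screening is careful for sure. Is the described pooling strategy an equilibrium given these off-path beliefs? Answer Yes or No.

On path, the insurer holds the prior and pays 1/3·24 + 2/3·15 = 18. Off path (the screening), believing careful, it pays 24.
careful: no screening nets 18; the screening nets 24 − 5 = 19. careful would deviate.
reckless: no screening nets 18; the screening nets 24 − 9 = 15. reckless stays.
A type deviates, so pooling fails.

No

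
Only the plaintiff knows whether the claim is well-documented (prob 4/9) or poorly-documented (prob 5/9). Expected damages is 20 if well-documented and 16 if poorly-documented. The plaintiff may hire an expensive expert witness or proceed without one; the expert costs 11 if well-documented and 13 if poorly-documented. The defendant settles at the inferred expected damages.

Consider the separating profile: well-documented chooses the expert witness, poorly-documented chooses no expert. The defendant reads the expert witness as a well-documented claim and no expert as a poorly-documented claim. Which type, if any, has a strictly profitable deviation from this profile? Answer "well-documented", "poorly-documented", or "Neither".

well-documented

The expert witness pays 20; no expert pays 16.
well-documented: assigned the expert witness, nets 20 − 11 = 9; deviating to no expert nets 16.
poorly-documented: assigned no expert, nets 16; deviating to the expert witness nets 20 − 13 = 7.
The well-documented type gains 7 by deviating.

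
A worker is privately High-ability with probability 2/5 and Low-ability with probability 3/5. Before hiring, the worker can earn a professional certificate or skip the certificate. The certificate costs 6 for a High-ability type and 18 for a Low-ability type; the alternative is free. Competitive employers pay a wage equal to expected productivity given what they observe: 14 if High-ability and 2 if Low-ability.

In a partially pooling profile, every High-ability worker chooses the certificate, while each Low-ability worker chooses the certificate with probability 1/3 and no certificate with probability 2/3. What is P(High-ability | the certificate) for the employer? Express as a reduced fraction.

P(the certificate) = (2/5)·1 + (3/5)·(1/3) = 3/5.
By Bayes' rule, P(High-ability | the certificate) = (2/5) / (3/5) = 2/3.

2/3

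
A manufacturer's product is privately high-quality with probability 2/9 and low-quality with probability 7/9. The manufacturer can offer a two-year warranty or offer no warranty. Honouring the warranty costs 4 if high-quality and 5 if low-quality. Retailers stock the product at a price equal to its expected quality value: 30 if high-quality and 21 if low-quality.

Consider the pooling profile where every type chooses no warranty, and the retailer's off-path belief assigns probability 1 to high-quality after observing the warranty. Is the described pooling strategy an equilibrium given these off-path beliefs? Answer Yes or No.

No

On path, the retailer holds the prior and pays 2/9·30 + 7/9·21 = 23. Off path (the warranty), believing high-quality, it pays 30.
high-quality: no warranty nets 23; the warranty nets 30 − 4 = 26. high-quality would deviate.
low-quality: no warranty nets 23; the warranty nets 30 − 5 = 25. low-quality would deviate.
A type deviates, so pooling fails.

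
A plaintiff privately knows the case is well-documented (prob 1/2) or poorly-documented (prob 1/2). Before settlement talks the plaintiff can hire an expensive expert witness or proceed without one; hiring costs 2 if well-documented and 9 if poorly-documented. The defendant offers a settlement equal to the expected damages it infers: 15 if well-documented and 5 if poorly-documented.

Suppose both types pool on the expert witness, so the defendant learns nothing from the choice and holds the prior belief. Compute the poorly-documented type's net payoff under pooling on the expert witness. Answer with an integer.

Pooled settlement = 1/2·15 + 1/2·5 = 10.
poorly-documented pays cost 9 for the expert witness, so net payoff = 10 − 9 = 1.

1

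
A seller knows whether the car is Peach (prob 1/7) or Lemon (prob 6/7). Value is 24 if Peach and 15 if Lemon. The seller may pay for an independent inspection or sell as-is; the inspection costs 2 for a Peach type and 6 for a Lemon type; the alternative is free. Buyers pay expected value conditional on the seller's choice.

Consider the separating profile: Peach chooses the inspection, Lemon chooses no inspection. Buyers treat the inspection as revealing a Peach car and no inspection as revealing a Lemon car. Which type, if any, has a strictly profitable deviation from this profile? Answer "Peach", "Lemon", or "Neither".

The inspection pays 24; no inspection pays 15.
Peach: assigned the inspection, nets 24 − 2 = 22; deviating to no inspection nets 15.
Lemon: assigned no inspection, nets 15; deviating to the inspection nets 24 − 6 = 18.
The Lemon type gains 3 by deviating.

Lemon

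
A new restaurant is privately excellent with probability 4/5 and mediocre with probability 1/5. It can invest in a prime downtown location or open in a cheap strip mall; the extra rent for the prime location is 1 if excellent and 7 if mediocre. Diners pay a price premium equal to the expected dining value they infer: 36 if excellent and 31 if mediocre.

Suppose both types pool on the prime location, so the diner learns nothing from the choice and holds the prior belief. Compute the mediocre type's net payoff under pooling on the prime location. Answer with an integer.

Pooled price premium = 4/5·36 + 1/5·31 = 35.
mediocre pays cost 7 for the prime location, so net payoff = 35 − 7 = 28.

28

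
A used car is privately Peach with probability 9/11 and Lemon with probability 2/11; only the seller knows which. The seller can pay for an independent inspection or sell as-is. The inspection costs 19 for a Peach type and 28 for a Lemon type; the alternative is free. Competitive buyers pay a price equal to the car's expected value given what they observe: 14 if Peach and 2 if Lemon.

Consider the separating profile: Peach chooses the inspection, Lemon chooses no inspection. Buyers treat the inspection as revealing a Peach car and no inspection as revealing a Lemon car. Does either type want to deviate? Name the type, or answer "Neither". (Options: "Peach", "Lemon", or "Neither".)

The inspection pays 14; no inspection pays 2.
Peach: assigned the inspection, nets 14 − 19 = -5; deviating to no inspection nets 2.
Lemon: assigned no inspection, nets 2; deviating to the inspection nets 14 − 28 = -14.
The Peach type gains 7 by deviating.

Peach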